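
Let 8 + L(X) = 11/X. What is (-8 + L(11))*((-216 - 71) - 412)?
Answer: 10485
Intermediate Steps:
L(X) = -8 + 11/X
(-8 + L(11))*((-216 - 71) - 412) = (-8 + (-8 + 11/11))*((-216 - 71) - 412) = (-8 + (-8 + 11*(1/11)))*(-287 - 412) = (-8 + (-8 + 1))*(-699) = (-8 - 7)*(-699) = -15*(-699) = 10485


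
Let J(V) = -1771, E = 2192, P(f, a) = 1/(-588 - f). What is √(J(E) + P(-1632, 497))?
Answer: I*√53618767/174 ≈ 42.083*I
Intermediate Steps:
√(J(E) + P(-1632, 497)) = √(-1771 - 1/(588 - 1632)) = √(-1771 - 1/(-1044)) = √(-1771 - 1*(-1/1044)) = √(-1771 + 1/1044) = √(-1848923/1044) = I*√53618767/174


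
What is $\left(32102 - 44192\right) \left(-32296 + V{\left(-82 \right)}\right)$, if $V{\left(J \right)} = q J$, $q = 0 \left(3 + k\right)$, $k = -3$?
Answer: $390458640$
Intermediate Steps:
$q = 0$ ($q = 0 \left(3 - 3\right) = 0 \cdot 0 = 0$)
$V{\left(J \right)} = 0$ ($V{\left(J \right)} = 0 J = 0$)
$\left(32102 - 44192\right) \left(-32296 + V{\left(-82 \right)}\right) = \left(32102 - 44192\right) \left(-32296 + 0\right) = \left(-12090\right) \left(-32296\right) = 390458640$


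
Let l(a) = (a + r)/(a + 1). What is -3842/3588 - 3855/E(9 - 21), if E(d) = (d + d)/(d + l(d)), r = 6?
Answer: -72658897/39468 ≈ -1841.0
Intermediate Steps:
l(a) = (6 + a)/(1 + a) (l(a) = (a + 6)/(a + 1) = (6 + a)/(1 + a))
E(d) = 2*d/(d + (6 + d)/(1 + d)) (E(d) = (d + d)/(d + (6 + d)/(1 + d)) = (2*d)/(d + (6 + d)/(1 + d)) = 2*d/(d + (6 + d)/(1 + d)))
-3842/3588 - 3855/E(9 - 21) = -3842/3588 - 3855*(6 + (9 - 21) + (9 - 21)*(1 + (9 - 21)))/(2*(1 + (9 - 21))*(9 - 21)) = -3842*1/3588 - 3855*(-(6 - 12 - 12*(1 - 12))/(24*(1 - 12))) = -1921/1794 - 3855/(2*(-12)*(-11)/(6 - 12 - 12*(-11))) = -1921/1794 - 3855/(2*(-12)*(-11)/(6 - 12 + 132)) = -1921/1794 - 3855/(2*(-12)*(-11)/126) = -1921/1794 - 3855/(2*(-12)*(1/126)*(-11)) = -1921/1794 - 3855/44/21 = -1921/1794 - 3855*21/44 = -1921/1794 - 80955/44 = -72658897/39468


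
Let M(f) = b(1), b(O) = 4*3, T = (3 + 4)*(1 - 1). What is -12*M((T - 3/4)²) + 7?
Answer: -137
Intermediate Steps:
T = 0 (T = 7*0 = 0)
b(O) = 12
M(f) = 12
-12*M((T - 3/4)²) + 7 = -12*12 + 7 = -144 + 7 = -137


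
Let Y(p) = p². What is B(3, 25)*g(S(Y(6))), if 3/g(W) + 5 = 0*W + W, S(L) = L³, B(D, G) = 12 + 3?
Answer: 45/46651 ≈ 0.00096461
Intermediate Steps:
B(D, G) = 15
g(W) = 3/(-5 + W) (g(W) = 3/(-5 + (0*W + W)) = 3/(-5 + (0 + W)) = 3/(-5 + W))
B(3, 25)*g(S(Y(6))) = 15*(3/(-5 + (6²)³)) = 15*(3/(-5 + 36³)) = 15*(3/(-5 + 46656)) = 15*(3/46651) = 45/46651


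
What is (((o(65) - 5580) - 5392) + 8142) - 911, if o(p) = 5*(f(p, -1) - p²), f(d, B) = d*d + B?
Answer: -3746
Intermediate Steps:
f(d, B) = B + d² (f(d, B) = d² + B = B + d²)
o(p) = -5 (o(p) = 5*((-1 + p²) - p²) = 5*(-1) = -5)
(((o(65) - 5580) - 5392) + 8142) - 911 = (((-5 - 5580) - 5392) + 8142) - 911 = ((-5585 - 5392) + 8142) - 911 = (-10977 + 8142) - 911 = -2835 - 911 = -3746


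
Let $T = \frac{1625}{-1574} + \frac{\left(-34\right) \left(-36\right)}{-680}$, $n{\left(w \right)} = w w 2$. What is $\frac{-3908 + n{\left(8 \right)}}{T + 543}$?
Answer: $- \frac{29748600}{4251119} \approx -6.9978$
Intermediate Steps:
$n{\left(w \right)} = 2 w^{2}$ ($n{\left(w \right)} = w^{2} \cdot 2 = 2 w^{2}$)
$T = - \frac{22291}{7870}$ ($T = 1625 \left(- \frac{1}{1574}\right) + 1224 \left(- \frac{1}{680}\right) = - \frac{1625}{1574} - \frac{9}{5} = - \frac{22291}{7870} \approx -2.8324$)
$\frac{-3908 + n{\left(8 \right)}}{T + 543} = \frac{-3908 + 2 \cdot 8^{2}}{- \frac{22291}{7870} + 543} = \frac{-3908 + 2 \cdot 64}{\frac{4251119}{7870}} = \left(-3908 + 128\right) \frac{7870}{4251119} = \left(-3780\right) \frac{7870}{4251119} = - \frac{29748600}{4251119}$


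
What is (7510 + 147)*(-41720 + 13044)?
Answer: -219572132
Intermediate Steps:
(7510 + 147)*(-41720 + 13044) = 7657*(-28676) = -219572132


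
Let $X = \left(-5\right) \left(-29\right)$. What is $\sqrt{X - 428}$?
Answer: $i \sqrt{283} \approx 16.823 i$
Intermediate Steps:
$X = 145$
$\sqrt{X - 428} = \sqrt{145 - 428} = \sqrt{-283} = i \sqrt{283}$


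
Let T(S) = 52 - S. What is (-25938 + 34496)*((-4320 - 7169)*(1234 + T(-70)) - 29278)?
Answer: -133576361996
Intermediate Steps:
(-25938 + 34496)*((-4320 - 7169)*(1234 + T(-70)) - 29278) = (-25938 + 34496)*((-4320 - 7169)*(1234 + (52 - 1*(-70))) - 29278) = 8558*(-11489*(1234 + (52 + 70)) - 29278) = 8558*(-11489*(1234 + 122) - 29278) = 8558*(-11489*1356 - 29278) = 8558*(-15579084 - 29278) = 8558*(-15608362) = -133576361996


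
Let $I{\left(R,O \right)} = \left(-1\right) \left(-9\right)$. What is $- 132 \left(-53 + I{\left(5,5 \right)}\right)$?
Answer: $5808$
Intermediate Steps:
$I{\left(R,O \right)} = 9$
$- 132 \left(-53 + I{\left(5,5 \right)}\right) = - 132 \left(-53 + 9\right) = \left(-132\right) \left(-44\right) = 5808$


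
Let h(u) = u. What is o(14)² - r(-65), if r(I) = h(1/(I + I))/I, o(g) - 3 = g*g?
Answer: 334628449/8450 ≈ 39601.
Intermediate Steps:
o(g) = 3 + g² (o(g) = 3 + g*g = 3 + g²)
r(I) = 1/(2*I²) (r(I) = 1/((I + I)*I) = 1/(((2*I))*I) = (1/(2*I))/I = 1/(2*I²))
o(14)² - r(-65) = (3 + 14²)² - 1/(2*(-65)²) = (3 + 196)² - 1/(2*4225) = 199² - 1*1/8450 = 39601 - 1/8450 = 334628449/8450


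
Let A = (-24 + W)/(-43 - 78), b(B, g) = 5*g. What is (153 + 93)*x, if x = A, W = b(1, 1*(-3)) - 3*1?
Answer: 10332/121 ≈ 85.388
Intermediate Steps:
W = -18 (W = 5*(1*(-3)) - 3*1 = 5*(-3) - 3 = -15 - 3 = -18)
A = 42/121 (A = (-24 - 18)/(-43 - 78) = -42/(-121) = -42*(-1/121) = 42/121 ≈ 0.34711)
x = 42/121 ≈ 0.34711
(153 + 93)*x = (153 + 93)*(42/121) = 246*(42/121) = 10332/121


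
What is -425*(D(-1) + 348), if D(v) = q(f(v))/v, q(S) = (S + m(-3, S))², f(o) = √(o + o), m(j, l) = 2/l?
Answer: -147900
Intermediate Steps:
f(o) = √2*√o (f(o) = √(2*o) = √2*√o)
q(S) = (S + 2/S)²
D(v) = (2 + 2*v)²/(2*v²) (D(v) = ((2 + (√2*√v)²)²/(√2*√v)²)/v = ((1/(2*v))*(2 + 2*v)²)/v = ((2 + 2*v)²/(2*v))/v = (2 + 2*v)²/(2*v²))
-425*(D(-1) + 348) = -425*(2*(1 - 1)²/(-1)² + 348) = -425*(2*1*0² + 348) = -425*(2*1*0 + 348) = -425*(0 + 348) = -425*348 = -147900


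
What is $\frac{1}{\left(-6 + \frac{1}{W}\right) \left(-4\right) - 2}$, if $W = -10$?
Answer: $\frac{5}{112} \approx 0.044643$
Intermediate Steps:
$\frac{1}{\left(-6 + \frac{1}{W}\right) \left(-4\right) - 2} = \frac{1}{\left(-6 + \frac{1}{-10}\right) \left(-4\right) - 2} = \frac{1}{\left(-6 - \frac{1}{10}\right) \left(-4\right) - 2} = \frac{1}{\left(- \frac{61}{10}\right) \left(-4\right) - 2} = \frac{1}{\frac{122}{5} - 2} = \frac{1}{\frac{112}{5}} = \frac{5}{112}$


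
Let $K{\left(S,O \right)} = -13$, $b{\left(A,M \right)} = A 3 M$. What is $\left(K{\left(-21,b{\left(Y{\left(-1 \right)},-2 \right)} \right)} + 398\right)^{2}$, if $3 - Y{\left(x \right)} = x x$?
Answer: $148225$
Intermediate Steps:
$Y{\left(x \right)} = 3 - x^{2}$ ($Y{\left(x \right)} = 3 - x x = 3 - x^{2}$)
$b{\left(A,M \right)} = 3 A M$
$\left(K{\left(-21,b{\left(Y{\left(-1 \right)},-2 \right)} \right)} + 398\right)^{2} = \left(-13 + 398\right)^{2} = 385^{2} = 148225$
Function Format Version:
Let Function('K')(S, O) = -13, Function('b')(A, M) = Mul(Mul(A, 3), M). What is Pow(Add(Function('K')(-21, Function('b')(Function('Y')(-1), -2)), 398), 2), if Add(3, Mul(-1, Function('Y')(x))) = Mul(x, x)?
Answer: 148225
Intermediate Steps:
Function('Y')(x) = Add(3, Mul(-1, Pow(x, 2))) (Function('Y')(x) = Add(3, Mul(-1, Mul(x, x))) = Add(3, Mul(-1, Pow(x, 2))))
Function('b')(A, M) = Mul(3, A, M) (Function('b')(A, M) = Mul(Mul(3, A), M) = Mul(3, A, M))
Pow(Add(Function('K')(-21, Function('b')(Function('Y')(-1), -2)), 398), 2) = Pow(Add(-13, 398), 2) = Pow(385, 2) = 148225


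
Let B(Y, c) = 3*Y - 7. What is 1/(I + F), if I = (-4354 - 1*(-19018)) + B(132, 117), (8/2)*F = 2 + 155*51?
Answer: 4/68119 ≈ 5.8721e-5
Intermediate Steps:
F = 7907/4 (F = (2 + 155*51)/4 = (2 + 7905)/4 = (¼)*7907 = 7907/4 ≈ 1976.8)
B(Y, c) = -7 + 3*Y
I = 15053 (I = (-4354 - 1*(-19018)) + (-7 + 3*132) = (-4354 + 19018) + (-7 + 396) = 14664 + 389 = 15053)
1/(I + F) = 1/(15053 + 7907/4) = 1/(68119/4) = 4/68119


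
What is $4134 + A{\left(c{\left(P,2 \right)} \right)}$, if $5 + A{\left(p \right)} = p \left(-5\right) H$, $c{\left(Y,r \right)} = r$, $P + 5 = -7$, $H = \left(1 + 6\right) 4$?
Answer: $3849$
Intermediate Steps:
$H = 28$ ($H = 7 \cdot 4 = 28$)
$P = -12$ ($P = -5 - 7 = -12$)
$A{\left(p \right)} = -5 - 140 p$ ($A{\left(p \right)} = -5 + p \left(-5\right) 28 = -5 + - 5 p 28 = -5 - 140 p$)
$4134 + A{\left(c{\left(P,2 \right)} \right)} = 4134 - 285 = 3849$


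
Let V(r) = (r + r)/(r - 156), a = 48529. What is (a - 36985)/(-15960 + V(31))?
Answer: -721500/997531 ≈ -0.72329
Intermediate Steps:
V(r) = 2*r/(-156 + r) (V(r) = (2*r)/(-156 + r) = 2*r/(-156 + r))
(a - 36985)/(-15960 + V(31)) = (48529 - 36985)/(-15960 + 2*31/(-156 + 31)) = 11544/(-15960 + 2*31/(-125)) = 11544/(-15960 + 2*31*(-1/125)) = 11544/(-15960 - 62/125) = 11544/(-1995062/125) = 11544*(-125/1995062) = -721500/997531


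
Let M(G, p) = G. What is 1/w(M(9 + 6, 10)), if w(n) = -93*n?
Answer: -1/1395 ≈ -0.00071685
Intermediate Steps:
1/w(M(9 + 6, 10)) = 1/(-93*(9 + 6)) = 1/(-93*15) = 1/(-1395) = -1/1395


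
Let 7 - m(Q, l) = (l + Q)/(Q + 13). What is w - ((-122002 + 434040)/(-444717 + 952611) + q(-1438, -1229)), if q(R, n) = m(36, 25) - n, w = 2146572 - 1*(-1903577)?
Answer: 50382264016775/12443403 ≈ 4.0489e+6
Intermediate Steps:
m(Q, l) = 7 - (Q + l)/(13 + Q) (m(Q, l) = 7 - (l + Q)/(Q + 13) = 7 - (Q + l)/(13 + Q))
w = 4050149 (w = 2146572 + 1903577 = 4050149)
q(R, n) = 282/49 - n (q(R, n) = (91 - 1*25 + 6*36)/(13 + 36) - n = (91 - 25 + 216)/49 - n = (1/49)*282 - n = 282/49 - n)
w - ((-122002 + 434040)/(-444717 + 952611) + q(-1438, -1229)) = 4050149 - ((-122002 + 434040)/(-444717 + 952611) + (282/49 - 1*(-1229))) = 4050149 - (312038/507894 + (282/49 + 1229)) = 4050149 - (312038*(1/507894) + 60503/49) = 4050149 - (156019/253947 + 60503/49) = 4050149 - 1*15372200272/12443403 = 4050149 - 15372200272/12443403 = 50382264016775/12443403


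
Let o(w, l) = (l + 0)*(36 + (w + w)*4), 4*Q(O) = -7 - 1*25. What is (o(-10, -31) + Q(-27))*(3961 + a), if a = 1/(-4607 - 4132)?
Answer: 15646060456/2913 ≈ 5.3711e+6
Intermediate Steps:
Q(O) = -8 (Q(O) = (-7 - 1*25)/4 = (-7 - 25)/4 = (¼)*(-32) = -8)
a = -1/8739 (a = 1/(-8739) = -1/8739 ≈ -0.00011443)
o(w, l) = l*(36 + 8*w) (o(w, l) = l*(36 + (2*w)*4) = l*(36 + 8*w))
(o(-10, -31) + Q(-27))*(3961 + a) = (4*(-31)*(9 + 2*(-10)) - 8)*(3961 - 1/8739) = (4*(-31)*(9 - 20) - 8)*(34615178/8739) = (4*(-31)*(-11) - 8)*(34615178/8739) = (1364 - 8)*(34615178/8739) = 1356*(34615178/8739) = 15646060456/2913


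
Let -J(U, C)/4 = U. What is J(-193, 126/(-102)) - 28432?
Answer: -27660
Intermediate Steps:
J(U, C) = -4*U
J(-193, 126/(-102)) - 28432 = -4*(-193) - 28432 = 772 - 28432 = -27660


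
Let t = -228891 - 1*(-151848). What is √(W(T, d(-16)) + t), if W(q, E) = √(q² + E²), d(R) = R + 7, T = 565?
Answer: √(-77043 + √319306) ≈ 276.55*I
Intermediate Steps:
t = -77043 (t = -228891 + 151848 = -77043)
d(R) = 7 + R
W(q, E) = √(E² + q²)
√(W(T, d(-16)) + t) = √(√((7 - 16)² + 565²) - 77043) = √(√((-9)² + 319225) - 77043) = √(√(81 + 319225) - 77043) = √(√319306 - 77043) = √(-77043 + √319306)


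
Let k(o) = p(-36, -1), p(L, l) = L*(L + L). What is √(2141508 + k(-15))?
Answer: 10*√21441 ≈ 1464.3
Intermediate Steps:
p(L, l) = 2*L² (p(L, l) = L*(2*L) = 2*L²)
k(o) = 2592 (k(o) = 2*(-36)² = 2*1296 = 2592)
√(2141508 + k(-15)) = √(2141508 + 2592) = √2144100 = 10*√21441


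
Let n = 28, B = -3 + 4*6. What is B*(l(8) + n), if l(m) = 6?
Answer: 714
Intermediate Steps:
B = 21 (B = -3 + 24 = 21)
B*(l(8) + n) = 21*(6 + 28) = 21*34 = 714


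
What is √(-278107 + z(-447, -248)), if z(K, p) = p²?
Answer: 3*I*√24067 ≈ 465.41*I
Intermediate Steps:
√(-278107 + z(-447, -248)) = √(-278107 + (-248)²) = √(-278107 + 61504) = √(-216603) = 3*I*√24067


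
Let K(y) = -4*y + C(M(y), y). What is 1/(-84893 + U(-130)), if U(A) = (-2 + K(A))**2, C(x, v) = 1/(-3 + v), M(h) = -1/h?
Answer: 17689/3244573172 ≈ 5.4519e-6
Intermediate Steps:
K(y) = 1/(-3 + y) - 4*y (K(y) = -4*y + 1/(-3 + y) = 1/(-3 + y) - 4*y)
U(A) = (-2 + (1 - 4*A*(-3 + A))/(-3 + A))**2
1/(-84893 + U(-130)) = 1/(-84893 + (-7 - 10*(-130) + 4*(-130)**2)**2/(-3 - 130)**2) = 1/(-84893 + (-7 + 1300 + 4*16900)**2/(-133)**2) = 1/(-84893 + (-7 + 1300 + 67600)**2/17689) = 1/(-84893 + (1/17689)*68893**2) = 1/(-84893 + (1/17689)*4746245449) = 1/(-84893 + 4746245449/17689) = 1/(3244573172/17689) = 17689/3244573172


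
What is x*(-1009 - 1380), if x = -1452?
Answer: 3468828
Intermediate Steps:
x*(-1009 - 1380) = -1452*(-1009 - 1380) = -1452*(-2389) = 3468828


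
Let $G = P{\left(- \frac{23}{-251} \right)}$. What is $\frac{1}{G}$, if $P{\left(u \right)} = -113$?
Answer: $- \frac{1}{113} \approx -0.0088496$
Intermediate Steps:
$G = -113$
$\frac{1}{G} = \frac{1}{-113} = - \frac{1}{113}$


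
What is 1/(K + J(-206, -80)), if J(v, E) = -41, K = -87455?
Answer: -1/87496 ≈ -1.1429e-5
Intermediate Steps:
1/(K + J(-206, -80)) = 1/(-87455 - 41) = 1/(-87496) = -1/87496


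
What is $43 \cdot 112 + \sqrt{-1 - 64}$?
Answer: $4816 + i \sqrt{65} \approx 4816.0 + 8.0623 i$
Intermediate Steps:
$43 \cdot 112 + \sqrt{-1 - 64} = 4816 + \sqrt{-65} = 4816 + i \sqrt{65}$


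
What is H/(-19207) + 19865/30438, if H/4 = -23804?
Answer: 3279731663/584622666 ≈ 5.6100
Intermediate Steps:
H = -95216 (H = 4*(-23804) = -95216)
H/(-19207) + 19865/30438 = -95216/(-19207) + 19865/30438 = -95216*(-1/19207) + 19865*(1/30438) = 95216/19207 + 19865/30438 = 3279731663/584622666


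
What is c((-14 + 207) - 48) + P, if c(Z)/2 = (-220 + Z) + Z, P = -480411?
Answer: -480271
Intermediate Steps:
c(Z) = -440 + 4*Z (c(Z) = 2*((-220 + Z) + Z) = 2*(-220 + 2*Z) = -440 + 4*Z)
c((-14 + 207) - 48) + P = (-440 + 4*((-14 + 207) - 48)) - 480411 = (-440 + 4*(193 - 48)) - 480411 = (-440 + 4*145) - 480411 = (-440 + 580) - 480411 = 140 - 480411 = -480271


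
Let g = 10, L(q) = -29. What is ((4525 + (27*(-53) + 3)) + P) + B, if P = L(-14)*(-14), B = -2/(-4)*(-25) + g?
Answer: 7001/2 ≈ 3500.5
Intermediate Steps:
B = -5/2 (B = -2/(-4)*(-25) + 10 = -2*(-¼)*(-25) + 10 = (½)*(-25) + 10 = -25/2 + 10 = -5/2 ≈ -2.5000)
P = 406 (P = -29*(-14) = 406)
((4525 + (27*(-53) + 3)) + P) + B = ((4525 + (27*(-53) + 3)) + 406) - 5/2 = ((4525 + (-1431 + 3)) + 406) - 5/2 = ((4525 - 1428) + 406) - 5/2 = (3097 + 406) - 5/2 = 3503 - 5/2 = 7001/2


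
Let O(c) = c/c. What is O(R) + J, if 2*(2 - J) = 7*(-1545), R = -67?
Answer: 10821/2 ≈ 5410.5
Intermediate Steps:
O(c) = 1
J = 10819/2 (J = 2 - 7*(-1545)/2 = 2 - 1/2*(-10815) = 2 + 10815/2 = 10819/2 ≈ 5409.5)
O(R) + J = 1 + 10819/2 = 10821/2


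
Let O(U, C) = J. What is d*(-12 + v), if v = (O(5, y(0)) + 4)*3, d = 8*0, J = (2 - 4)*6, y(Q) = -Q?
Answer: 0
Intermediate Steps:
J = -12 (J = -2*6 = -12)
d = 0
O(U, C) = -12
v = -24 (v = (-12 + 4)*3 = -8*3 = -24)
d*(-12 + v) = 0*(-12 - 24) = 0*(-36) = 0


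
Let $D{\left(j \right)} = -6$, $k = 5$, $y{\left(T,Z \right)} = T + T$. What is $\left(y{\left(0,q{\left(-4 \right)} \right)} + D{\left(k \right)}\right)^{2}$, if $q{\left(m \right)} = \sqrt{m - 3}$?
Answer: $36$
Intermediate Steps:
$q{\left(m \right)} = \sqrt{-3 + m}$
$y{\left(T,Z \right)} = 2 T$
$\left(y{\left(0,q{\left(-4 \right)} \right)} + D{\left(k \right)}\right)^{2} = \left(2 \cdot 0 - 6\right)^{2} = \left(0 - 6\right)^{2} = \left(-6\right)^{2} = 36$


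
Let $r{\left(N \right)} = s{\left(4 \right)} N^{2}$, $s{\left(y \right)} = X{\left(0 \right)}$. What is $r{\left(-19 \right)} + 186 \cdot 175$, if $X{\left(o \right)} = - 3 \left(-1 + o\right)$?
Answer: $33633$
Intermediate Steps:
$X{\left(o \right)} = 3 - 3 o$
$s{\left(y \right)} = 3$ ($s{\left(y \right)} = 3 - 0 = 3 + 0 = 3$)
$r{\left(N \right)} = 3 N^{2}$
$r{\left(-19 \right)} + 186 \cdot 175 = 3 \left(-19\right)^{2} + 186 \cdot 175 = 3 \cdot 361 + 32550 = 1083 + 32550 = 33633$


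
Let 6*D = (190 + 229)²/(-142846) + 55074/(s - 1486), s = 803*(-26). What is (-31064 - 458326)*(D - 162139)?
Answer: 2880574582253233895/36302363 ≈ 7.9350e+10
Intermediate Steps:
s = -20878
D = -1474168351/2395955958 (D = ((190 + 229)²/(-142846) + 55074/(-20878 - 1486))/6 = (419²*(-1/142846) + 55074/(-22364))/6 = (175561*(-1/142846) + 55074*(-1/22364))/6 = (-175561/142846 - 27537/11182)/6 = (⅙)*(-1474168351/399325993) = -1474168351/2395955958 ≈ -0.61527)
(-31064 - 458326)*(D - 162139) = (-31064 - 458326)*(-1474168351/2395955958 - 162139) = -489390*(-388479377242513/2395955958) = 2880574582253233895/36302363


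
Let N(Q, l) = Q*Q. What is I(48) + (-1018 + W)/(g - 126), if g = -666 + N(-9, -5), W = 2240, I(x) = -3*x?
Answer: -103606/711 ≈ -145.72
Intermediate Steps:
N(Q, l) = Q²
g = -585 (g = -666 + (-9)² = -666 + 81 = -585)
I(48) + (-1018 + W)/(g - 126) = -3*48 + (-1018 + 2240)/(-585 - 126) = -144 + 1222/(-711) = -144 + 1222*(-1/711) = -144 - 1222/711 = -103606/711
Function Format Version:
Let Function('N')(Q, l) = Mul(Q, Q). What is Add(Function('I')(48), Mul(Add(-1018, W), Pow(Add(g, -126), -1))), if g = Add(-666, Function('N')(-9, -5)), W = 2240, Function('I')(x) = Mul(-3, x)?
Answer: Rational(-103606, 711) ≈ -145.72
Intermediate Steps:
Function('N')(Q, l) = Pow(Q, 2)
g = -585 (g = Add(-666, Pow(-9, 2)) = Add(-666, 81) = -585)
Add(Function('I')(48), Mul(Add(-1018, W), Pow(Add(g, -126), -1))) = Add(Mul(-3, 48), Mul(Add(-1018, 2240), Pow(Add(-585, -126), -1))) = Add(-144, Mul(1222, Pow(-711, -1))) = Add(-144, Mul(1222, Rational(-1, 711))) = Add(-144, Rational(-1222, 711)) = Rational(-103606, 711)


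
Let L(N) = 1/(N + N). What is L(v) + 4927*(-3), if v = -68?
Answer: -2010217/136 ≈ -14781.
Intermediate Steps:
L(N) = 1/(2*N)
L(v) + 4927*(-3) = (½)/(-68) + 4927*(-3) = (½)*(-1/68) - 14781 = -1/136 - 14781 = -2010217/136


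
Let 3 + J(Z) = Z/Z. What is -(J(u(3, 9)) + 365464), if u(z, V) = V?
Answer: -365462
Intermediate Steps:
J(Z) = -2 (J(Z) = -3 + Z/Z = -3 + 1 = -2)
-(J(u(3, 9)) + 365464) = -(-2 + 365464) = -1*365462 = -365462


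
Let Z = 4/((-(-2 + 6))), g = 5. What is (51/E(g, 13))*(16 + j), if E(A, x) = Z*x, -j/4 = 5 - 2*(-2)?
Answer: 1020/13 ≈ 78.462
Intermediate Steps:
j = -36 (j = -4*(5 - 2*(-2)) = -4*(5 + 4) = -4*9 = -36)
Z = -1 (Z = 4/((-1*4)) = 4/(-4) = 4*(-1/4) = -1)
E(A, x) = -x
(51/E(g, 13))*(16 + j) = (51/((-1*13)))*(16 - 36) = (51/(-13))*(-20) = (51*(-1/13))*(-20) = -51/13*(-20) = 1020/13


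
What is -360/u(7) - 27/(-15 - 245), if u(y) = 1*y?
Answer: -93411/1820 ≈ -51.325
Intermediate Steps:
u(y) = y
-360/u(7) - 27/(-15 - 245) = -360/7 - 27/(-15 - 245) = -360*⅐ - 27/(-260) = -360/7 - 27*(-1/260) = -360/7 + 27/260 = -93411/1820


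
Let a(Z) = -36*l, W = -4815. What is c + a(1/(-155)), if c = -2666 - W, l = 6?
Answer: 1933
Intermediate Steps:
c = 2149 (c = -2666 - 1*(-4815) = -2666 + 4815 = 2149)
a(Z) = -216 (a(Z) = -36*6 = -216)
c + a(1/(-155)) = 2149 - 216 = 1933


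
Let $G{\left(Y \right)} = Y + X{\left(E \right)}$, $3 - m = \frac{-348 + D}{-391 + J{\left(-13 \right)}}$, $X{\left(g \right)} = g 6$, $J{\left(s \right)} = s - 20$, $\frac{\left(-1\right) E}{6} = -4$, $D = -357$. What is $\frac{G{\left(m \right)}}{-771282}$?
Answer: $- \frac{6847}{36335952} \approx -0.00018844$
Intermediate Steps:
$E = 24$ ($E = \left(-6\right) \left(-4\right) = 24$)
$J{\left(s \right)} = -20 + s$
$X{\left(g \right)} = 6 g$
$m = \frac{567}{424}$ ($m = 3 - \frac{-348 - 357}{-391 - 33} = 3 - - \frac{705}{-391 - 33} = 3 - - \frac{705}{-424} = 3 - \left(-705\right) \left(- \frac{1}{424}\right) = 3 - \frac{705}{424} = \frac{567}{424} \approx 1.3373$)
$G{\left(Y \right)} = 144 + Y$ ($G{\left(Y \right)} = Y + 6 \cdot 24 = Y + 144 = 144 + Y$)
$\frac{G{\left(m \right)}}{-771282} = \frac{144 + \frac{567}{424}}{-771282} = \frac{61623}{424} \left(- \frac{1}{771282}\right) = - \frac{6847}{36335952}$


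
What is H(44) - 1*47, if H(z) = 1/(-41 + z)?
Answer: -140/3 ≈ -46.667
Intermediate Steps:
H(44) - 1*47 = 1/(-41 + 44) - 1*47 = 1/3 - 47 = -140/3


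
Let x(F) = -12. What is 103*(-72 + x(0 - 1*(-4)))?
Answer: -8652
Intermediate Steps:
103*(-72 + x(0 - 1*(-4))) = 103*(-72 - 12) = 103*(-84) = -8652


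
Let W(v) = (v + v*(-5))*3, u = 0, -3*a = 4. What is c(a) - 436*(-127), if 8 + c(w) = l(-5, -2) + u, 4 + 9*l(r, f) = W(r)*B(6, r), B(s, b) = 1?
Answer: 498332/9 ≈ 55370.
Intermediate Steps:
a = -4/3 (a = -⅓*4 = -4/3 ≈ -1.3333)
W(v) = -12*v (W(v) = (v - 5*v)*3 = -4*v*3 = -12*v)
l(r, f) = -4/9 - 4*r/3 (l(r, f) = -4/9 + (-12*r*1)/9 = -4/9 + (-12*r)/9 = -4/9 - 4*r/3)
c(w) = -16/9 (c(w) = -8 + ((-4/9 - 4/3*(-5)) + 0) = -8 + ((-4/9 + 20/3) + 0) = -8 + (56/9 + 0) = -8 + 56/9 = -16/9)
c(a) - 436*(-127) = -16/9 - 436*(-127) = -16/9 + 55372 = 498332/9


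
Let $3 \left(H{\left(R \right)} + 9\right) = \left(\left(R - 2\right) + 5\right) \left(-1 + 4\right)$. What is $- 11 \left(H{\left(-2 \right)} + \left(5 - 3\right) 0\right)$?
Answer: $88$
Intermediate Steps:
$H{\left(R \right)} = -6 + R$ ($H{\left(R \right)} = -9 + \frac{\left(\left(R - 2\right) + 5\right) \left(-1 + 4\right)}{3} = -9 + \frac{\left(\left(R - 2\right) + 5\right) 3}{3} = -9 + \frac{\left(\left(-2 + R\right) + 5\right) 3}{3} = -9 + \frac{\left(3 + R\right) 3}{3} = -9 + \frac{9 + 3 R}{3} = -9 + \left(3 + R\right) = -6 + R$)
$- 11 \left(H{\left(-2 \right)} + \left(5 - 3\right) 0\right) = - 11 \left(\left(-6 - 2\right) + \left(5 - 3\right) 0\right) = - 11 \left(-8 + 2 \cdot 0\right) = - 11 \left(-8 + 0\right) = \left(-11\right) \left(-8\right) = 88$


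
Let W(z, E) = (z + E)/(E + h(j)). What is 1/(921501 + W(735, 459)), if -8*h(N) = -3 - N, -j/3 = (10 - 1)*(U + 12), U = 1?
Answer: 277/255256573 ≈ 1.0852e-6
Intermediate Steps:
j = -351 (j = -3*(10 - 1)*(1 + 12) = -27*13 = -3*117 = -351)
h(N) = 3/8 + N/8 (h(N) = -(-3 - N)/8 = 3/8 + N/8)
W(z, E) = (E + z)/(-87/2 + E) (W(z, E) = (z + E)/(E + (3/8 + (⅛)*(-351))) = (E + z)/(E + (3/8 - 351/8)) = (E + z)/(E - 87/2) = (E + z)/(-87/2 + E))
1/(921501 + W(735, 459)) = 1/(921501 + 2*(459 + 735)/(-87 + 2*459)) = 1/(921501 + 2*1194/(-87 + 918)) = 1/(921501 + 2*1194/831) = 1/(921501 + 2*(1/831)*1194) = 1/(921501 + 796/277) = 1/(255256573/277) = 277/255256573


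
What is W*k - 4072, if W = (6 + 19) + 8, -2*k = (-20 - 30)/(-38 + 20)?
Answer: -24707/6 ≈ -4117.8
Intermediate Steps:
k = -25/18 (k = -(-20 - 30)/(2*(-38 + 20)) = -(-25)/(-18) = -(-25)*(-1)/18 = -½*25/9 = -25/18 ≈ -1.3889)
W = 33 (W = 25 + 8 = 33)
W*k - 4072 = 33*(-25/18) - 4072 = -275/6 - 4072 = -24707/6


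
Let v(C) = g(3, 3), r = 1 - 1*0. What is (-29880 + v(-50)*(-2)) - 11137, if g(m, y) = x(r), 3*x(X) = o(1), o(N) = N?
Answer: -123053/3 ≈ -41018.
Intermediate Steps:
r = 1 (r = 1 + 0 = 1)
x(X) = ⅓ (x(X) = (⅓)*1 = ⅓)
g(m, y) = ⅓
v(C) = ⅓
(-29880 + v(-50)*(-2)) - 11137 = (-29880 + (⅓)*(-2)) - 11137 = (-29880 - ⅔) - 11137 = -89642/3 - 11137 = -123053/3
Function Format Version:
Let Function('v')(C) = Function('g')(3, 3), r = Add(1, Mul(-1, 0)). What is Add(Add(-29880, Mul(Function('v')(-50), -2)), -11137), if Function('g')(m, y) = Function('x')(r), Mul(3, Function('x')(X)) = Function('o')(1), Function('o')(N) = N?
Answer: Rational(-123053, 3) ≈ -41018.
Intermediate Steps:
r = 1 (r = Add(1, 0) = 1)
Function('x')(X) = Rational(1, 3) (Function('x')(X) = Mul(Rational(1, 3), 1) = Rational(1, 3))
Function('g')(m, y) = Rational(1, 3)
Function('v')(C) = Rational(1, 3)
Add(Add(-29880, Mul(Function('v')(-50), -2)), -11137) = Add(Add(-29880, Mul(Rational(1, 3), -2)), -11137) = Add(Add(-29880, Rational(-2, 3)), -11137) = Add(Rational(-89642, 3), -11137) = Rational(-123053, 3)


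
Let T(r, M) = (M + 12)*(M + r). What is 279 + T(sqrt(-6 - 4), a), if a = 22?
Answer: 1027 + 34*I*sqrt(10) ≈ 1027.0 + 107.52*I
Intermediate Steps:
T(r, M) = (12 + M)*(M + r)
279 + T(sqrt(-6 - 4), a) = 279 + (22**2 + 12*22 + 12*sqrt(-6 - 4) + 22*sqrt(-6 - 4)) = 279 + (484 + 264 + 12*sqrt(-10) + 22*sqrt(-10)) = 279 + (484 + 264 + 12*(I*sqrt(10)) + 22*(I*sqrt(10))) = 279 + (484 + 264 + 12*I*sqrt(10) + 22*I*sqrt(10)) = 279 + (748 + 34*I*sqrt(10)) = 1027 + 34*I*sqrt(10)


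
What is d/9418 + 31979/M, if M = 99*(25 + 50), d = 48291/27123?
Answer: 2723071825327/632224924650 ≈ 4.3071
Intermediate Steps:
d = 16097/9041 (d = 48291*(1/27123) = 16097/9041 ≈ 1.7804)
M = 7425 (M = 99*75 = 7425)
d/9418 + 31979/M = (16097/9041)/9418 + 31979/7425 = (16097/9041)*(1/9418) + 31979*(1/7425) = 16097/85148138 + 31979/7425 = 2723071825327/632224924650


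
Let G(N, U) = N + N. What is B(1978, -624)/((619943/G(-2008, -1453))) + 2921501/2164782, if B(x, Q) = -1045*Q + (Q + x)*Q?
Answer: 1678108062240235/1342041447426 ≈ 1250.4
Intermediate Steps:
G(N, U) = 2*N
B(x, Q) = -1045*Q + Q*(Q + x)
B(1978, -624)/((619943/G(-2008, -1453))) + 2921501/2164782 = (-624*(-1045 - 624 + 1978))/((619943/((2*(-2008))))) + 2921501/2164782 = (-624*309)/((619943/(-4016))) + 2921501*(1/2164782) = -192816/(619943*(-1/4016)) + 2921501/2164782 = -192816/(-619943/4016) + 2921501/2164782 = -192816*(-4016/619943) + 2921501/2164782 = 774349056/619943 + 2921501/2164782 = 1678108062240235/1342041447426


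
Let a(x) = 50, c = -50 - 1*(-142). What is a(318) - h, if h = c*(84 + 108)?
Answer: -17614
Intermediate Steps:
c = 92 (c = -50 + 142 = 92)
h = 17664 (h = 92*(84 + 108) = 92*192 = 17664)
a(318) - h = 50 - 1*17664 = 50 - 17664 = -17614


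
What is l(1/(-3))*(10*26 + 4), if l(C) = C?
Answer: -88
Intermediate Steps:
l(1/(-3))*(10*26 + 4) = (10*26 + 4)/(-3) = -(260 + 4)/3 = -1/3*264 = -88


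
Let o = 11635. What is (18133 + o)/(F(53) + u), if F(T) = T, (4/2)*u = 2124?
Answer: 29768/1115 ≈ 26.698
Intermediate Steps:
u = 1062 (u = (½)*2124 = 1062)
(18133 + o)/(F(53) + u) = (18133 + 11635)/(53 + 1062) = 29768/1115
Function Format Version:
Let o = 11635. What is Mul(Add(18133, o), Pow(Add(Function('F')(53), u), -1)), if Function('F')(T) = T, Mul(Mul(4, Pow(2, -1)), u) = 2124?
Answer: Rational(29768, 1115) ≈ 26.698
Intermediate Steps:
u = 1062 (u = Mul(Rational(1, 2), 2124) = 1062)
Mul(Add(18133, o), Pow(Add(Function('F')(53), u), -1)) = Mul(Add(18133, 11635), Pow(Add(53, 1062), -1)) = Mul(29768, Pow(1115, -1)) = Mul(29768, Rational(1, 1115)) = Rational(29768, 1115)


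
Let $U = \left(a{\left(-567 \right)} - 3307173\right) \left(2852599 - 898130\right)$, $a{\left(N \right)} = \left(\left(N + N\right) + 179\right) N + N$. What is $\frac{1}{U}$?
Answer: $- \frac{1}{5406559643595} \approx -1.8496 \cdot 10^{-13}$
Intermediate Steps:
$a{\left(N \right)} = N + N \left(179 + 2 N\right)$ ($a{\left(N \right)} = \left(2 N + 179\right) N + N = \left(179 + 2 N\right) N + N = N \left(179 + 2 N\right) + N = N + N \left(179 + 2 N\right)$)
$U = -5406559643595$ ($U = \left(2 \left(-567\right) \left(90 - 567\right) - 3307173\right) \left(2852599 - 898130\right) = \left(2 \left(-567\right) \left(-477\right) - 3307173\right) 1954469 = \left(540918 - 3307173\right) 1954469 = \left(-2766255\right) 1954469 = -5406559643595$)
$\frac{1}{U} = \frac{1}{-5406559643595} = - \frac{1}{5406559643595}$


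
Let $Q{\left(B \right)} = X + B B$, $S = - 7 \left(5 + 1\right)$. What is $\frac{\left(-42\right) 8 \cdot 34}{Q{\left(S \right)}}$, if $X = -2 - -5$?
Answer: $- \frac{3808}{589} \approx -6.4652$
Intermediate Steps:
$X = 3$ ($X = -2 + 5 = 3$)
$S = -42$ ($S = \left(-7\right) 6 = -42$)
$Q{\left(B \right)} = 3 + B^{2}$ ($Q{\left(B \right)} = 3 + B B = 3 + B^{2}$)
$\frac{\left(-42\right) 8 \cdot 34}{Q{\left(S \right)}} = \frac{\left(-42\right) 8 \cdot 34}{3 + \left(-42\right)^{2}} = \frac{\left(-336\right) 34}{3 + 1764} = - \frac{11424}{1767} = \left(-11424\right) \frac{1}{1767} = - \frac{3808}{589}$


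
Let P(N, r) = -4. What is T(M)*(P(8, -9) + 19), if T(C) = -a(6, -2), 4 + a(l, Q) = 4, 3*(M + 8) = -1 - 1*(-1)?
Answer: 0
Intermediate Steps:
M = -8 (M = -8 + (-1 - 1*(-1))/3 = -8 + (-1 + 1)/3 = -8 + (⅓)*0 = -8 + 0 = -8)
a(l, Q) = 0 (a(l, Q) = -4 + 4 = 0)
T(C) = 0 (T(C) = -1*0 = 0)
T(M)*(P(8, -9) + 19) = 0*(-4 + 19) = 0*15 = 0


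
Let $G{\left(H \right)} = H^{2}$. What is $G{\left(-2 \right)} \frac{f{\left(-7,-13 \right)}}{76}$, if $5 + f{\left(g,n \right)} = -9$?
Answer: $- \frac{14}{19} \approx -0.73684$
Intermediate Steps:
$f{\left(g,n \right)} = -14$ ($f{\left(g,n \right)} = -5 - 9 = -14$)
$G{\left(-2 \right)} \frac{f{\left(-7,-13 \right)}}{76} = \left(-2\right)^{2} \left(- \frac{14}{76}\right) = 4 \left(\left(-14\right) \frac{1}{76}\right) = 4 \left(- \frac{7}{38}\right) = - \frac{14}{19}$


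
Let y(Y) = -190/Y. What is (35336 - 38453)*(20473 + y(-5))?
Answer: -63932787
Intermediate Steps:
(35336 - 38453)*(20473 + y(-5)) = (35336 - 38453)*(20473 - 190/(-5)) = -3117*(20473 - 190*(-⅕)) = -3117*(20473 + 38) = -3117*20511 = -63932787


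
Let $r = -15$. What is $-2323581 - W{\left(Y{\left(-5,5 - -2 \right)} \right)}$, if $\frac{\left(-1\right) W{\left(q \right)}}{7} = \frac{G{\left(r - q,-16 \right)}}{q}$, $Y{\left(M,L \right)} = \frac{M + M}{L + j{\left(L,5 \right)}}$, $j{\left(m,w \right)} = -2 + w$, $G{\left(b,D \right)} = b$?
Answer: $-2323483$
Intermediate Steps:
$Y{\left(M,L \right)} = \frac{2 M}{3 + L}$ ($Y{\left(M,L \right)} = \frac{M + M}{L + \left(-2 + 5\right)} = \frac{2 M}{L + 3} = \frac{2 M}{3 + L}$)
$W{\left(q \right)} = - \frac{7 \left(-15 - q\right)}{q}$ ($W{\left(q \right)} = - 7 \frac{-15 - q}{q} = - \frac{7 \left(-15 - q\right)}{q}$)
$-2323581 - W{\left(Y{\left(-5,5 - -2 \right)} \right)} = -2323581 - \left(7 + \frac{105}{2 \left(-5\right) \frac{1}{3 + \left(5 - -2\right)}}\right) = -2323581 - \left(7 + \frac{105}{2 \left(-5\right) \frac{1}{3 + \left(5 + 2\right)}}\right) = -2323581 - \left(7 + \frac{105}{2 \left(-5\right) \frac{1}{3 + 7}}\right) = -2323581 - \left(7 + \frac{105}{2 \left(-5\right) \frac{1}{10}}\right) = -2323581 - \left(7 + \frac{105}{-1}\right) = -2323581 - \left(7 + 105 \left(-1\right)\right) = -2323581 - \left(7 - 105\right) = -2323581 - -98 = -2323581 + 98 = -2323483$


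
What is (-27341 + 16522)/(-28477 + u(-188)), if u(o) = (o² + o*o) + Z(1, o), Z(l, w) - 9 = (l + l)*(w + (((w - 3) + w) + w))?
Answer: -10819/40710 ≈ -0.26576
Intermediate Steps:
Z(l, w) = 9 + 2*l*(-3 + 4*w) (Z(l, w) = 9 + (l + l)*(w + (((w - 3) + w) + w)) = 9 + (2*l)*(w + (((-3 + w) + w) + w)) = 9 + (2*l)*(w + ((-3 + 2*w) + w)) = 9 + (2*l)*(w + (-3 + 3*w)) = 9 + (2*l)*(-3 + 4*w) = 9 + 2*l*(-3 + 4*w))
u(o) = 3 + 2*o² + 8*o (u(o) = (o² + o*o) + (9 - 6*1 + 8*1*o) = (o² + o²) + (9 - 6 + 8*o) = 2*o² + (3 + 8*o) = 3 + 2*o² + 8*o)
(-27341 + 16522)/(-28477 + u(-188)) = (-27341 + 16522)/(-28477 + (3 + 2*(-188)² + 8*(-188))) = -10819/(-28477 + (3 + 2*35344 - 1504)) = -10819/(-28477 + (3 + 70688 - 1504)) = -10819/(-28477 + 69187) = -10819/40710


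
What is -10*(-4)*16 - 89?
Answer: 551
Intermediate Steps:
-10*(-4)*16 - 89 = 40*16 - 89 = 640 - 89 = 551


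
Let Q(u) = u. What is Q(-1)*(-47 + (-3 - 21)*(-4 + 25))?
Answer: 551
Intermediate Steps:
Q(-1)*(-47 + (-3 - 21)*(-4 + 25)) = -(-47 + (-3 - 21)*(-4 + 25)) = -(-47 - 24*21) = -(-47 - 504) = -1*(-551) = 551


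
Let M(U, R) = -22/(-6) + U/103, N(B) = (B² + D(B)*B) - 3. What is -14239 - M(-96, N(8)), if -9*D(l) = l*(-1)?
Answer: -4400696/309 ≈ -14242.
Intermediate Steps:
D(l) = l/9 (D(l) = -l*(-1)/9 = -(-1)*l/9 = l/9)
N(B) = -3 + 10*B²/9 (N(B) = (B² + (B/9)*B) - 3 = (B² + B²/9) - 3 = 10*B²/9 - 3 = -3 + 10*B²/9)
M(U, R) = 11/3 + U/103 (M(U, R) = -22*(-⅙) + U*(1/103) = 11/3 + U/103)
-14239 - M(-96, N(8)) = -14239 - (11/3 + (1/103)*(-96)) = -14239 - (11/3 - 96/103) = -14239 - 1*845/309 = -14239 - 845/309 = -4400696/309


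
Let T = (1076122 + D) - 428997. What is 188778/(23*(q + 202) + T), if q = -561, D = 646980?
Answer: 31463/214308 ≈ 0.14681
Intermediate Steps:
T = 1294105 (T = (1076122 + 646980) - 428997 = 1723102 - 428997 = 1294105)
188778/(23*(q + 202) + T) = 188778/(23*(-561 + 202) + 1294105) = 188778/(23*(-359) + 1294105) = 188778/(-8257 + 1294105) = 188778/1285848 = 188778*(1/1285848) = 31463/214308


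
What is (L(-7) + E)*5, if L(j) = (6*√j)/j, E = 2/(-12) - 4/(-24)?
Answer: -30*I*√7/7 ≈ -11.339*I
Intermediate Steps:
E = 0 (E = 2*(-1/12) - 4*(-1/24) = -⅙ + ⅙ = 0)
L(j) = 6/√j
(L(-7) + E)*5 = (6/√(-7) + 0)*5 = (6*(-I*√7/7) + 0)*5 = (-6*I*√7/7 + 0)*5 = -6*I*√7/7*5 = -30*I*√7/7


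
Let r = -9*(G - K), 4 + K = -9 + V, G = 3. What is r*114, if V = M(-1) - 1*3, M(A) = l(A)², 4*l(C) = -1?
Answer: -155439/8 ≈ -19430.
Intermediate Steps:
l(C) = -¼ (l(C) = (¼)*(-1) = -¼)
M(A) = 1/16 (M(A) = (-¼)² = 1/16)
V = -47/16 (V = 1/16 - 1*3 = 1/16 - 3 = -47/16 ≈ -2.9375)
K = -255/16 (K = -4 + (-9 - 47/16) = -4 - 191/16 = -255/16 ≈ -15.938)
r = -2727/16 (r = -9*(3 - 1*(-255/16)) = -9*(3 + 255/16) = -9*303/16 = -2727/16 ≈ -170.44)
r*114 = -2727/16*114 = -155439/8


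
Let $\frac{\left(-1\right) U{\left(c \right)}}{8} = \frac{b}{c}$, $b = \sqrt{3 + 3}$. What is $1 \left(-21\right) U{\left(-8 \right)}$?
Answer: $- 21 \sqrt{6} \approx -51.439$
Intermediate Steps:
$b = \sqrt{6} \approx 2.4495$
$U{\left(c \right)} = - \frac{8 \sqrt{6}}{c}$ ($U{\left(c \right)} = - 8 \frac{\sqrt{6}}{c} = - \frac{8 \sqrt{6}}{c}$)
$1 \left(-21\right) U{\left(-8 \right)} = 1 \left(-21\right) \left(- \frac{8 \sqrt{6}}{-8}\right) = - 21 \left(\left(-8\right) \sqrt{6} \left(- \frac{1}{8}\right)\right) = - 21 \sqrt{6}$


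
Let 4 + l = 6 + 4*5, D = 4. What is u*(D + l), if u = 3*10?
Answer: 780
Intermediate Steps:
u = 30
l = 22 (l = -4 + (6 + 4*5) = -4 + (6 + 20) = -4 + 26 = 22)
u*(D + l) = 30*(4 + 22) = 30*26 = 780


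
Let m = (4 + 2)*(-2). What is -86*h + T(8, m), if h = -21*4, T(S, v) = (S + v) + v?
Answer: 7208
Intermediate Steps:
m = -12 (m = 6*(-2) = -12)
T(S, v) = S + 2*v
h = -84
-86*h + T(8, m) = -86*(-84) + (8 + 2*(-12)) = 7224 + (8 - 24) = 7224 - 16 = 7208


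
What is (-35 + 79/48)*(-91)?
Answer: 145691/48 ≈ 3035.2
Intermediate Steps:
(-35 + 79/48)*(-91) = -1601/48*(-91) = 145691/48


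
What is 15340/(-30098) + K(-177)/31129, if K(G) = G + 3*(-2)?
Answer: -241513397/468460321 ≈ -0.51555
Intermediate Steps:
K(G) = -6 + G (K(G) = G - 6 = -6 + G)
15340/(-30098) + K(-177)/31129 = 15340/(-30098) + (-6 - 177)/31129 = 15340*(-1/30098) - 183*1/31129 = -7670/15049 - 183/31129 = -241513397/468460321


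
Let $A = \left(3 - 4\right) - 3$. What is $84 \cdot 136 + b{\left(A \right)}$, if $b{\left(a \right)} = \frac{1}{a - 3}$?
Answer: $\frac{79967}{7} \approx 11424.0$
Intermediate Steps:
$A = -4$ ($A = -1 - 3 = -4$)
$b{\left(a \right)} = \frac{1}{-3 + a}$
$84 \cdot 136 + b{\left(A \right)} = 84 \cdot 136 + \frac{1}{-3 - 4} = 11424 + \frac{1}{-7} = 11424 - \frac{1}{7} = \frac{79967}{7}$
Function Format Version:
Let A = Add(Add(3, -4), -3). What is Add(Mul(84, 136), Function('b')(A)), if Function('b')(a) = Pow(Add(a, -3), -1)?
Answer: Rational(79967, 7) ≈ 11424.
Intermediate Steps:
A = -4 (A = Add(-1, -3) = -4)
Function('b')(a) = Pow(Add(-3, a), -1)
Add(Mul(84, 136), Function('b')(A)) = Add(Mul(84, 136), Pow(Add(-3, -4), -1)) = Add(11424, Pow(-7, -1)) = Add(11424, Rational(-1, 7)) = Rational(79967, 7)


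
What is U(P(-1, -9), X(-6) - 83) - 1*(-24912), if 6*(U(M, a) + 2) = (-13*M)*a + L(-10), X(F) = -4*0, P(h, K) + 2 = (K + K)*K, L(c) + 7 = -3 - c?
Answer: 161050/3 ≈ 53683.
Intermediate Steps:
L(c) = -10 - c (L(c) = -7 + (-3 - c) = -10 - c)
P(h, K) = -2 + 2*K**2 (P(h, K) = -2 + (K + K)*K = -2 + (2*K)*K = -2 + 2*K**2)
X(F) = 0
U(M, a) = -2 - 13*M*a/6 (U(M, a) = -2 + ((-13*M)*a + (-10 - 1*(-10)))/6 = -2 + (-13*M*a + (-10 + 10))/6 = -2 + (-13*M*a + 0)/6 = -2 + (-13*M*a)/6 = -2 - 13*M*a/6)
U(P(-1, -9), X(-6) - 83) - 1*(-24912) = (-2 - 13*(-2 + 2*(-9)**2)*(0 - 83)/6) - 1*(-24912) = (-2 - 13/6*(-2 + 2*81)*(-83)) + 24912 = (-2 - 13/6*(-2 + 162)*(-83)) + 24912 = (-2 - 13/6*160*(-83)) + 24912 = (-2 + 86320/3) + 24912 = 86314/3 + 24912 = 161050/3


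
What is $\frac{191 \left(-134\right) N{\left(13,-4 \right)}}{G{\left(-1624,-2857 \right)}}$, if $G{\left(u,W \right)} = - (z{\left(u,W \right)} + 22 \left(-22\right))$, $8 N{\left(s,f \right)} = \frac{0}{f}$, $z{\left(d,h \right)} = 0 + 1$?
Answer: $0$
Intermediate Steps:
$z{\left(d,h \right)} = 1$
$N{\left(s,f \right)} = 0$ ($N{\left(s,f \right)} = \frac{0 \frac{1}{f}}{8} = \frac{1}{8} \cdot 0 = 0$)
$G{\left(u,W \right)} = 483$ ($G{\left(u,W \right)} = - (1 + 22 \left(-22\right)) = - (1 - 484) = \left(-1\right) \left(-483\right) = 483$)
$\frac{191 \left(-134\right) N{\left(13,-4 \right)}}{G{\left(-1624,-2857 \right)}} = \frac{191 \left(-134\right) 0}{483} = \left(-25594\right) 0 \cdot \frac{1}{483} = 0 \cdot \frac{1}{483} = 0$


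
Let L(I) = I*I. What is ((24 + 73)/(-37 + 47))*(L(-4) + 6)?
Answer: 1067/5 ≈ 213.40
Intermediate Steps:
L(I) = I²
((24 + 73)/(-37 + 47))*(L(-4) + 6) = ((24 + 73)/(-37 + 47))*((-4)² + 6) = (97/10)*(16 + 6) = (97*(⅒))*22 = (97/10)*22 = 1067/5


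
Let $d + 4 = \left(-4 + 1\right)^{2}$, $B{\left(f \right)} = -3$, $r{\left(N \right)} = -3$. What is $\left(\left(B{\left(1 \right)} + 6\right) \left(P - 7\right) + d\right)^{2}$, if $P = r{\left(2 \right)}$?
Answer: $625$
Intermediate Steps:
$P = -3$
$d = 5$ ($d = -4 + \left(-4 + 1\right)^{2} = -4 + \left(-3\right)^{2} = -4 + 9 = 5$)
$\left(\left(B{\left(1 \right)} + 6\right) \left(P - 7\right) + d\right)^{2} = \left(\left(-3 + 6\right) \left(-3 - 7\right) + 5\right)^{2} = \left(3 \left(-10\right) + 5\right)^{2} = \left(-30 + 5\right)^{2} = \left(-25\right)^{2} = 625$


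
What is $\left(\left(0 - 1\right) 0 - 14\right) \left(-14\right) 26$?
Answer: $5096$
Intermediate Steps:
$\left(\left(0 - 1\right) 0 - 14\right) \left(-14\right) 26 = \left(\left(-1\right) 0 - 14\right) \left(-14\right) 26 = \left(0 - 14\right) \left(-14\right) 26 = \left(-14\right) \left(-14\right) 26 = 196 \cdot 26 = 5096$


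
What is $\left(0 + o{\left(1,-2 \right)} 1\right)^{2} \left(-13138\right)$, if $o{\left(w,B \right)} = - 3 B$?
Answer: $-472968$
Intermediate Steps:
$\left(0 + o{\left(1,-2 \right)} 1\right)^{2} \left(-13138\right) = \left(0 + \left(-3\right) \left(-2\right) 1\right)^{2} \left(-13138\right) = \left(0 + 6 \cdot 1\right)^{2} \left(-13138\right) = \left(0 + 6\right)^{2} \left(-13138\right) = 6^{2} \left(-13138\right) = 36 \left(-13138\right) = -472968$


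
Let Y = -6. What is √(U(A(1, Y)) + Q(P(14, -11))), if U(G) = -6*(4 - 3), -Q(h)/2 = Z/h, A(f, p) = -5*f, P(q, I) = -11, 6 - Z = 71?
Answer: 14*I*√11/11 ≈ 4.2212*I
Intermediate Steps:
Z = -65 (Z = 6 - 1*71 = 6 - 71 = -65)
Q(h) = 130/h (Q(h) = -(-130)/h = 130/h)
U(G) = -6 (U(G) = -6*1 = -6)
√(U(A(1, Y)) + Q(P(14, -11))) = √(-6 + 130/(-11)) = √(-6 + 130*(-1/11)) = √(-6 - 130/11) = √(-196/11) = 14*I*√11/11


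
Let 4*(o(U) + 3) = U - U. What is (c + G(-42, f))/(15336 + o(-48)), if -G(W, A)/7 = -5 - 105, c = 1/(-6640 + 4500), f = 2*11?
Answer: 1647799/32812620 ≈ 0.050218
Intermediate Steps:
f = 22
o(U) = -3 (o(U) = -3 + (U - U)/4 = -3 + (¼)*0 = -3 + 0 = -3)
c = -1/2140 (c = 1/(-2140) = -1/2140 ≈ -0.00046729)
G(W, A) = 770 (G(W, A) = -7*(-5 - 105) = -7*(-110) = 770)
(c + G(-42, f))/(15336 + o(-48)) = (-1/2140 + 770)/(15336 - 3) = (1647799/2140)/15333 = (1647799/2140)*(1/15333) = 1647799/32812620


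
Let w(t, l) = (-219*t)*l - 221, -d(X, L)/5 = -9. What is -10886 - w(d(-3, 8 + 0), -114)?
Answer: -1134135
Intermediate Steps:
d(X, L) = 45 (d(X, L) = -5*(-9) = 45)
w(t, l) = -221 - 219*l*t (w(t, l) = -219*l*t - 221 = -221 - 219*l*t)
-10886 - w(d(-3, 8 + 0), -114) = -10886 - (-221 - 219*(-114)*45) = -10886 - (-221 + 1123470) = -10886 - 1*1123249 = -10886 - 1123249 = -1134135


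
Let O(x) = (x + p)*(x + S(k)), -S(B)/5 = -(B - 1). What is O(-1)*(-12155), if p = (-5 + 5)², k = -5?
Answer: -376805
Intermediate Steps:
S(B) = -5 + 5*B (S(B) = -(-5)*(B - 1) = -(-5)*(-1 + B) = -5*(1 - B) = -5 + 5*B)
p = 0 (p = 0² = 0)
O(x) = x*(-30 + x) (O(x) = (x + 0)*(x + (-5 + 5*(-5))) = x*(x + (-5 - 25)) = x*(x - 30) = x*(-30 + x))
O(-1)*(-12155) = -(-30 - 1)*(-12155) = -1*(-31)*(-12155) = 31*(-12155) = -376805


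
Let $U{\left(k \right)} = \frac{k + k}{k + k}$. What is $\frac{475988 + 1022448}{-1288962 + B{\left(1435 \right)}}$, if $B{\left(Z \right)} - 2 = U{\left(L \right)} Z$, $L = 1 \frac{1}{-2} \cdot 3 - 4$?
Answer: $- \frac{1498436}{1287525} \approx -1.1638$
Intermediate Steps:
$L = - \frac{11}{2}$ ($L = 1 \left(- \frac{1}{2}\right) 3 - 4 = \left(- \frac{1}{2}\right) 3 - 4 = - \frac{3}{2} - 4 = - \frac{11}{2} \approx -5.5$)
$U{\left(k \right)} = 1$ ($U{\left(k \right)} = \frac{2 k}{2 k} = 2 k \frac{1}{2 k} = 1$)
$B{\left(Z \right)} = 2 + Z$ ($B{\left(Z \right)} = 2 + 1 Z = 2 + Z$)
$\frac{475988 + 1022448}{-1288962 + B{\left(1435 \right)}} = \frac{475988 + 1022448}{-1288962 + \left(2 + 1435\right)} = \frac{1498436}{-1288962 + 1437} = \frac{1498436}{-1287525} = 1498436 \left(- \frac{1}{1287525}\right) = - \frac{1498436}{1287525}$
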